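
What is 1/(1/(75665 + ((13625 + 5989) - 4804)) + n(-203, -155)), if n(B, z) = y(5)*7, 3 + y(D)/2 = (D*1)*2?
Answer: 90475/8866551 ≈ 0.010204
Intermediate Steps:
y(D) = -6 + 4*D (y(D) = -6 + 2*((D*1)*2) = -6 + 2*(D*2) = -6 + 2*(2*D) = -6 + 4*D)
n(B, z) = 98 (n(B, z) = (-6 + 4*5)*7 = (-6 + 20)*7 = 14*7 = 98)
1/(1/(75665 + ((13625 + 5989) - 4804)) + n(-203, -155)) = 1/(1/(75665 + ((13625 + 5989) - 4804)) + 98) = 1/(1/(75665 + (19614 - 4804)) + 98) = 1/(1/(75665 + 14810) + 98) = 1/(1/90475 + 98) = 1/(8866551/90475) = 90475/8866551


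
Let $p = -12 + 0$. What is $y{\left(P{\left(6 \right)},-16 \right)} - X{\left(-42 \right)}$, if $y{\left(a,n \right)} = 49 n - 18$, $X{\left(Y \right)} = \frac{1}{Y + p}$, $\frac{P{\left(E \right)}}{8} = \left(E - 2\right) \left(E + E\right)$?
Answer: $- \frac{43307}{54} \approx -801.98$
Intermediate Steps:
$p = -12$
$P{\left(E \right)} = 16 E \left(-2 + E\right)$ ($P{\left(E \right)} = 8 \left(E - 2\right) \left(E + E\right) = 8 \left(-2 + E\right) 2 E = 8 \cdot 2 E \left(-2 + E\right) = 16 E \left(-2 + E\right)$)
$X{\left(Y \right)} = \frac{1}{-12 + Y}$ ($X{\left(Y \right)} = \frac{1}{Y - 12} = \frac{1}{-12 + Y}$)
$y{\left(a,n \right)} = -18 + 49 n$
$y{\left(P{\left(6 \right)},-16 \right)} - X{\left(-42 \right)} = \left(-18 + 49 \left(-16\right)\right) - \frac{1}{-12 - 42} = \left(-18 - 784\right) - \frac{1}{-54} = -802 - - \frac{1}{54} = -802 + \frac{1}{54} = - \frac{43307}{54}$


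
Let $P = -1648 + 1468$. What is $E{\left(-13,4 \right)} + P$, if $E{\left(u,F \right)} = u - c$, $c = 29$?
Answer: $-222$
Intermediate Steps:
$E{\left(u,F \right)} = -29 + u$ ($E{\left(u,F \right)} = u - 29 = -29 + u$)
$P = -180$
$E{\left(-13,4 \right)} + P = \left(-29 - 13\right) - 180 = -42 - 180 = -222$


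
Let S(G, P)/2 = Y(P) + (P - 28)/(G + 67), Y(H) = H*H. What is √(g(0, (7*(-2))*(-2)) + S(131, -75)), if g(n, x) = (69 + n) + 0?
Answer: √12325258/33 ≈ 106.39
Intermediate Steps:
g(n, x) = 69 + n
Y(H) = H²
S(G, P) = 2*P² + 2*(-28 + P)/(67 + G) (S(G, P) = 2*(P² + (P - 28)/(G + 67)) = 2*(P² + (-28 + P)/(67 + G)) = 2*P² + 2*(-28 + P)/(67 + G))
√(g(0, (7*(-2))*(-2)) + S(131, -75)) = √((69 + 0) + 2*(-28 - 75 + 67*(-75)² + 131*(-75)²)/(67 + 131)) = √(69 + 2*(-28 - 75 + 67*5625 + 131*5625)/198) = √(69 + 2*(1/198)*(-28 - 75 + 376875 + 736875)) = √(69 + 2*(1/198)*1113647) = √(69 + 1113647/99) = √(1120478/99) = √12325258/33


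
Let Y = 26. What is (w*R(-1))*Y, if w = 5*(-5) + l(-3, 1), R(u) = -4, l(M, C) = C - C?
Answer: 2600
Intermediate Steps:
l(M, C) = 0
w = -25 (w = 5*(-5) + 0 = -25 + 0 = -25)
(w*R(-1))*Y = -25*(-4)*26 = 100*26 = 2600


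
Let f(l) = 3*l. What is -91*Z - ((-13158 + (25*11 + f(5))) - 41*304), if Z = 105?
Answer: 15777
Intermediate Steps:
-91*Z - ((-13158 + (25*11 + f(5))) - 41*304) = -91*105 - ((-13158 + (25*11 + 3*5)) - 41*304) = -9555 - ((-13158 + (275 + 15)) - 12464) = -9555 - ((-13158 + 290) - 12464) = -9555 - (-12868 - 12464) = -9555 - 1*(-25332) = -9555 + 25332 = 15777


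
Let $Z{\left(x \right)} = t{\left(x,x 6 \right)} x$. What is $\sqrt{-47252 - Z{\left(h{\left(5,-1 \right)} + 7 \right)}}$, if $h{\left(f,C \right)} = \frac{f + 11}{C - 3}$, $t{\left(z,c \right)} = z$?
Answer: $i \sqrt{47261} \approx 217.4 i$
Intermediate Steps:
$h{\left(f,C \right)} = \frac{11 + f}{-3 + C}$
$Z{\left(x \right)} = x^{2}$ ($Z{\left(x \right)} = x x = x^{2}$)
$\sqrt{-47252 - Z{\left(h{\left(5,-1 \right)} + 7 \right)}} = \sqrt{-47252 - \left(\frac{11 + 5}{-3 - 1} + 7\right)^{2}} = \sqrt{-47252 - \left(\frac{1}{-4} \cdot 16 + 7\right)^{2}} = \sqrt{-47252 - \left(\left(- \frac{1}{4}\right) 16 + 7\right)^{2}} = \sqrt{-47252 - \left(-4 + 7\right)^{2}} = \sqrt{-47252 - 3^{2}} = \sqrt{-47252 - 9} = \sqrt{-47261} = i \sqrt{47261}$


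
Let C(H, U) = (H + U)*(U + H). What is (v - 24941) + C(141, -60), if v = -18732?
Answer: -37112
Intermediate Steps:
C(H, U) = (H + U)**2 (C(H, U) = (H + U)*(H + U) = (H + U)**2)
(v - 24941) + C(141, -60) = (-18732 - 24941) + (141 - 60)**2 = -43673 + 81**2 = -43673 + 6561 = -37112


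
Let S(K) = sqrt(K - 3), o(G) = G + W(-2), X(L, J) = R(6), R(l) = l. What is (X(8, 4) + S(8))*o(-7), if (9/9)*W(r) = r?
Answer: -54 - 9*sqrt(5) ≈ -74.125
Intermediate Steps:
W(r) = r
X(L, J) = 6
o(G) = -2 + G (o(G) = G - 2 = -2 + G)
S(K) = sqrt(-3 + K)
(X(8, 4) + S(8))*o(-7) = (6 + sqrt(-3 + 8))*(-2 - 7) = (6 + sqrt(5))*(-9) = -54 - 9*sqrt(5)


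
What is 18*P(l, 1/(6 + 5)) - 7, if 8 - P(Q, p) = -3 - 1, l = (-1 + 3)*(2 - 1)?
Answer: 209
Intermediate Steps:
l = 2 (l = 2*1 = 2)
P(Q, p) = 12 (P(Q, p) = 8 - (-3 - 1) = 8 - 1*(-4) = 8 + 4 = 12)
18*P(l, 1/(6 + 5)) - 7 = 18*12 - 7 = 216 - 7 = 209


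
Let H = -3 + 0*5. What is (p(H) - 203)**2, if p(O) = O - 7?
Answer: 45369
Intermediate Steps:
H = -3 (H = -3 + 0 = -3)
p(O) = -7 + O
(p(H) - 203)**2 = ((-7 - 3) - 203)**2 = (-10 - 203)**2 = (-213)**2 = 45369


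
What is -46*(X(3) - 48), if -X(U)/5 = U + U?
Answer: 3588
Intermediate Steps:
X(U) = -10*U (X(U) = -5*(U + U) = -10*U)
-46*(X(3) - 48) = -46*(-10*3 - 48) = -46*(-30 - 48) = -46*(-78) = 3588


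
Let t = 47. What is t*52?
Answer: 2444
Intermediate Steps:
t*52 = 47*52 = 2444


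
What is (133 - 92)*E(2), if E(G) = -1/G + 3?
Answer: 205/2 ≈ 102.50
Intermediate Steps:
E(G) = 3 - 1/G
(133 - 92)*E(2) = (133 - 92)*(3 - 1/2) = 41*(3 - 1*1/2) = 41*(3 - 1/2) = 41*(5/2) = 205/2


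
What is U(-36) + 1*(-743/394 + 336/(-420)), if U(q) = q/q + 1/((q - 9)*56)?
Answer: -837089/496440 ≈ -1.6862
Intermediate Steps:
U(q) = 1 + 1/(56*(-9 + q)) (U(q) = 1 + (1/56)/(-9 + q) = 1 + 1/(56*(-9 + q)))
U(-36) + 1*(-743/394 + 336/(-420)) = (-503/56 - 36)/(-9 - 36) + 1*(-743/394 + 336/(-420)) = -2519/56/(-45) + 1*(-743*1/394 + 336*(-1/420)) = -1/45*(-2519/56) + 1*(-743/394 - ⅘) = 2519/2520 + 1*(-5291/1970) = 2519/2520 - 5291/1970 = -837089/496440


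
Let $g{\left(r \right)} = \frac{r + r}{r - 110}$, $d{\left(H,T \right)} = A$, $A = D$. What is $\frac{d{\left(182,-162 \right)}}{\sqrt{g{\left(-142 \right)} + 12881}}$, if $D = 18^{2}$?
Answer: $\frac{486 \sqrt{5681018}}{405787} \approx 2.8546$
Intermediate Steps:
$D = 324$
$A = 324$
$d{\left(H,T \right)} = 324$
$g{\left(r \right)} = \frac{2 r}{-110 + r}$
$\frac{d{\left(182,-162 \right)}}{\sqrt{g{\left(-142 \right)} + 12881}} = \frac{324}{\sqrt{2 \left(-142\right) \frac{1}{-110 - 142} + 12881}} = \frac{324}{\sqrt{2 \left(-142\right) \frac{1}{-252} + 12881}} = \frac{324}{\sqrt{2 \left(-142\right) \left(- \frac{1}{252}\right) + 12881}} = \frac{324}{\sqrt{\frac{71}{63} + 12881}} = \frac{324}{\sqrt{\frac{811574}{63}}} = \frac{324}{\frac{1}{21} \sqrt{5681018}} = 324 \frac{3 \sqrt{5681018}}{811574} = \frac{486 \sqrt{5681018}}{405787}$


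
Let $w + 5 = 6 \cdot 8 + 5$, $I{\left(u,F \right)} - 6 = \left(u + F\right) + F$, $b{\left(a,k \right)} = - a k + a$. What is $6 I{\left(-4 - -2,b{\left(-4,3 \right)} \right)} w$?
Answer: $5760$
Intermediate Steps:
$b{\left(a,k \right)} = a - a k$ ($b{\left(a,k \right)} = - a k + a = a - a k$)
$I{\left(u,F \right)} = 6 + u + 2 F$ ($I{\left(u,F \right)} = 6 + \left(\left(u + F\right) + F\right) = 6 + \left(\left(F + u\right) + F\right) = 6 + \left(u + 2 F\right) = 6 + u + 2 F$)
$w = 48$ ($w = -5 + \left(6 \cdot 8 + 5\right) = -5 + \left(48 + 5\right) = -5 + 53 = 48$)
$6 I{\left(-4 - -2,b{\left(-4,3 \right)} \right)} w = 6 \left(6 - 2 + 2 \left(- 4 \left(1 - 3\right)\right)\right) 48 = 6 \left(6 + \left(-4 + 2\right) + 2 \left(- 4 \left(1 - 3\right)\right)\right) 48 = 6 \left(6 - 2 + 2 \left(\left(-4\right) \left(-2\right)\right)\right) 48 = 6 \left(6 - 2 + 2 \cdot 8\right) 48 = 6 \left(6 - 2 + 16\right) 48 = 6 \cdot 20 \cdot 48 = 120 \cdot 48 = 5760$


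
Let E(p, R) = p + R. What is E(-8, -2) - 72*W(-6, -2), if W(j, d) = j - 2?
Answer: 566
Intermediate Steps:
E(p, R) = R + p
W(j, d) = -2 + j
E(-8, -2) - 72*W(-6, -2) = (-2 - 8) - 72*(-2 - 6) = -10 - 72*(-8) = -10 + 576 = 566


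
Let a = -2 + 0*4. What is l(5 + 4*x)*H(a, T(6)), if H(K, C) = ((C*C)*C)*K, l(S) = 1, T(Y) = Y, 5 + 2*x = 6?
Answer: -432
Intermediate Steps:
x = ½ (x = -5/2 + (½)*6 = -5/2 + 3 = ½ ≈ 0.50000)
a = -2 (a = -2 + 0 = -2)
H(K, C) = K*C³ (H(K, C) = (C²*C)*K = C³*K = K*C³)
l(5 + 4*x)*H(a, T(6)) = 1*(-2*6³) = 1*(-2*216) = 1*(-432) = -432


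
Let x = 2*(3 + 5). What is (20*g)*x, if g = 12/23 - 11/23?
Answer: 320/23 ≈ 13.913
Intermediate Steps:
x = 16 (x = 2*8 = 16)
g = 1/23 (g = 12*(1/23) - 11*1/23 = 12/23 - 11/23 = 1/23 ≈ 0.043478)
(20*g)*x = (20*(1/23))*16 = (20/23)*16 = 320/23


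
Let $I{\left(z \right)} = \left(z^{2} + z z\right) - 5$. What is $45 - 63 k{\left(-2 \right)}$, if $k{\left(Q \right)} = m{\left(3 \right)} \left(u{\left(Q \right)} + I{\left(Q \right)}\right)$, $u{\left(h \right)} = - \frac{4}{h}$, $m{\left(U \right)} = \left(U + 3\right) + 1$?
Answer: $-2160$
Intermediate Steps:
$I{\left(z \right)} = -5 + 2 z^{2}$ ($I{\left(z \right)} = \left(z^{2} + z^{2}\right) - 5 = 2 z^{2} - 5 = -5 + 2 z^{2}$)
$m{\left(U \right)} = 4 + U$ ($m{\left(U \right)} = \left(3 + U\right) + 1 = 4 + U$)
$k{\left(Q \right)} = -35 - \frac{28}{Q} + 14 Q^{2}$ ($k{\left(Q \right)} = \left(4 + 3\right) \left(- \frac{4}{Q} + \left(-5 + 2 Q^{2}\right)\right) = 7 \left(-5 - \frac{4}{Q} + 2 Q^{2}\right) = -35 - \frac{28}{Q} + 14 Q^{2}$)
$45 - 63 k{\left(-2 \right)} = 45 - 63 \left(-35 - \frac{28}{-2} + 14 \left(-2\right)^{2}\right) = 45 - 63 \left(-35 - -14 + 14 \cdot 4\right) = 45 - 63 \left(-35 + 14 + 56\right) = 45 - 2205 = -2160$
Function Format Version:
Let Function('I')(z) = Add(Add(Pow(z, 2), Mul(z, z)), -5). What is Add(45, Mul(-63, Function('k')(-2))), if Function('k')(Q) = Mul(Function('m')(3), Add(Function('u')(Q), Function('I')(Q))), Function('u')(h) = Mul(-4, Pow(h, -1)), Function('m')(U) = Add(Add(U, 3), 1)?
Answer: -2160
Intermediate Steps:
Function('I')(z) = Add(-5, Mul(2, Pow(z, 2))) (Function('I')(z) = Add(Add(Pow(z, 2), Pow(z, 2)), -5) = Add(Mul(2, Pow(z, 2)), -5) = Add(-5, Mul(2, Pow(z, 2))))
Function('m')(U) = Add(4, U) (Function('m')(U) = Add(Add(3, U), 1) = Add(4, U))
Function('k')(Q) = Add(-35, Mul(-28, Pow(Q, -1)), Mul(14, Pow(Q, 2))) (Function('k')(Q) = Mul(Add(4, 3), Add(Mul(-4, Pow(Q, -1)), Add(-5, Mul(2, Pow(Q, 2))))) = Mul(7, Add(-5, Mul(-4, Pow(Q, -1)), Mul(2, Pow(Q, 2)))) = Add(-35, Mul(-28, Pow(Q, -1)), Mul(14, Pow(Q, 2))))
Add(45, Mul(-63, Function('k')(-2))) = Add(45, Mul(-63, Add(-35, Mul(-28, Pow(-2, -1)), Mul(14, Pow(-2, 2))))) = Add(45, Mul(-63, Add(-35, Mul(-28, Rational(-1, 2)), Mul(14, 4)))) = Add(45, Mul(-63, Add(-35, 14, 56))) = Add(45, Mul(-63, 35)) = Add(45, -2205) = -2160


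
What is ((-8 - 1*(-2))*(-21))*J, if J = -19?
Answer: -2394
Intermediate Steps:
((-8 - 1*(-2))*(-21))*J = ((-8 - 1*(-2))*(-21))*(-19) = ((-8 + 2)*(-21))*(-19) = -6*(-21)*(-19) = 126*(-19) = -2394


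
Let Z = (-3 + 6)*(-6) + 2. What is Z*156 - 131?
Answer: -2627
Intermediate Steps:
Z = -16 (Z = 3*(-6) + 2 = -18 + 2 = -16)
Z*156 - 131 = -16*156 - 131 = -2496 - 131 = -2627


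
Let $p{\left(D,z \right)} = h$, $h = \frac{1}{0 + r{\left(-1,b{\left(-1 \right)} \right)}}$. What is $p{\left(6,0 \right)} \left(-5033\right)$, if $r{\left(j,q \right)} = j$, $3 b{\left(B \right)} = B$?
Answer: $5033$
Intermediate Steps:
$b{\left(B \right)} = \frac{B}{3}$
$h = -1$ ($h = \frac{1}{0 - 1} = \frac{1}{-1} = -1$)
$p{\left(D,z \right)} = -1$
$p{\left(6,0 \right)} \left(-5033\right) = \left(-1\right) \left(-5033\right) = 5033$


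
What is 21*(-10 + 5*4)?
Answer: 210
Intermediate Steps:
21*(-10 + 5*4) = 21*(-10 + 20) = 21*10 = 210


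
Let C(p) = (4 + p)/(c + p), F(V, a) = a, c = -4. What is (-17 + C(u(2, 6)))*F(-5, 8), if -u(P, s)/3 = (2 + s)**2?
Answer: -6288/49 ≈ -128.33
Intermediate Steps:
u(P, s) = -3*(2 + s)**2
C(p) = (4 + p)/(-4 + p)
(-17 + C(u(2, 6)))*F(-5, 8) = (-17 + (4 - 3*(2 + 6)**2)/(-4 - 3*(2 + 6)**2))*8 = (-17 + (4 - 3*8**2)/(-4 - 3*8**2))*8 = (-17 + (4 - 3*64)/(-4 - 3*64))*8 = (-17 + (4 - 192)/(-4 - 192))*8 = (-17 - 188/(-196))*8 = (-17 - 1/196*(-188))*8 = (-17 + 47/49)*8 = -786/49*8 = -6288/49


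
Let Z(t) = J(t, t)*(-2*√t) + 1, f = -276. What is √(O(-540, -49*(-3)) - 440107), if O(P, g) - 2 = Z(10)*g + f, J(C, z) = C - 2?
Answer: √(-440234 - 2352*√10) ≈ 669.08*I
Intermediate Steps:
J(C, z) = -2 + C
Z(t) = 1 - 2*√t*(-2 + t) (Z(t) = (-2 + t)*(-2*√t) + 1 = -2*√t*(-2 + t) + 1 = 1 - 2*√t*(-2 + t))
O(P, g) = -274 + g*(1 - 16*√10) (O(P, g) = 2 + ((1 + 2*√10*(2 - 1*10))*g - 276) = 2 + ((1 + 2*√10*(2 - 10))*g - 276) = 2 + ((1 + 2*√10*(-8))*g - 276) = 2 + ((1 - 16*√10)*g - 276) = 2 + (g*(1 - 16*√10) - 276) = 2 + (-276 + g*(1 - 16*√10)) = -274 + g*(1 - 16*√10))
√(O(-540, -49*(-3)) - 440107) = √((-274 + (-49*(-3))*(1 - 16*√10)) - 440107) = √((-274 + 147*(1 - 16*√10)) - 440107) = √((-274 + (147 - 2352*√10)) - 440107) = √((-127 - 2352*√10) - 440107) = √(-440234 - 2352*√10)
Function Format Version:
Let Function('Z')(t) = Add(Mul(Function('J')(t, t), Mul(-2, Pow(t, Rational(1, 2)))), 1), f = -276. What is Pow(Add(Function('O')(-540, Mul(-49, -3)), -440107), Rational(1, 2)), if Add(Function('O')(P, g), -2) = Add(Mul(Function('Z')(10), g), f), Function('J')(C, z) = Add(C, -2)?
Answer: Pow(Add(-440234, Mul(-2352, Pow(10, Rational(1, 2)))), Rational(1, 2)) ≈ Mul(669.08, I)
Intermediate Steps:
Function('J')(C, z) = Add(-2, C)
Function('Z')(t) = Add(1, Mul(-2, Pow(t, Rational(1, 2)), Add(-2, t))) (Function('Z')(t) = Add(Mul(Add(-2, t), Mul(-2, Pow(t, Rational(1, 2)))), 1) = Add(Mul(-2, Pow(t, Rational(1, 2)), Add(-2, t)), 1) = Add(1, Mul(-2, Pow(t, Rational(1, 2)), Add(-2, t))))
Function('O')(P, g) = Add(-274, Mul(g, Add(1, Mul(-16, Pow(10, Rational(1, 2)))))) (Function('O')(P, g) = Add(2, Add(Mul(Add(1, Mul(2, Pow(10, Rational(1, 2)), Add(2, Mul(-1, 10)))), g), -276)) = Add(2, Add(Mul(Add(1, Mul(2, Pow(10, Rational(1, 2)), Add(2, -10))), g), -276)) = Add(2, Add(Mul(Add(1, Mul(2, Pow(10, Rational(1, 2)), -8)), g), -276)) = Add(2, Add(Mul(Add(1, Mul(-16, Pow(10, Rational(1, 2)))), g), -276)) = Add(2, Add(Mul(g, Add(1, Mul(-16, Pow(10, Rational(1, 2))))), -276)) = Add(2, Add(-276, Mul(g, Add(1, Mul(-16, Pow(10, Rational(1, 2))))))) = Add(-274, Mul(g, Add(1, Mul(-16, Pow(10, Rational(1, 2)))))))
Pow(Add(Function('O')(-540, Mul(-49, -3)), -440107), Rational(1, 2)) = Pow(Add(Add(-274, Mul(Mul(-49, -3), Add(1, Mul(-16, Pow(10, Rational(1, 2)))))), -440107), Rational(1, 2)) = Pow(Add(Add(-274, Mul(147, Add(1, Mul(-16, Pow(10, Rational(1, 2)))))), -440107), Rational(1, 2)) = Pow(Add(Add(-274, Add(147, Mul(-2352, Pow(10, Rational(1, 2))))), -440107), Rational(1, 2)) = Pow(Add(Add(-127, Mul(-2352, Pow(10, Rational(1, 2)))), -440107), Rational(1, 2)) = Pow(Add(-440234, Mul(-2352, Pow(10, Rational(1, 2)))), Rational(1, 2))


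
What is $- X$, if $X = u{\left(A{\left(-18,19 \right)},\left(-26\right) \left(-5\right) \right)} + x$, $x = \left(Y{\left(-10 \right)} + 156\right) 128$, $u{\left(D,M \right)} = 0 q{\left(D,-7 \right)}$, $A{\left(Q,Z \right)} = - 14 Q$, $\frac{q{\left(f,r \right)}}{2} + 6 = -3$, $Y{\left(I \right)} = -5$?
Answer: $-19328$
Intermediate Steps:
$q{\left(f,r \right)} = -18$ ($q{\left(f,r \right)} = -12 + 2 \left(-3\right) = -12 - 6 = -18$)
$u{\left(D,M \right)} = 0$ ($u{\left(D,M \right)} = 0 \left(-18\right) = 0$)
$x = 19328$ ($x = \left(-5 + 156\right) 128 = 151 \cdot 128 = 19328$)
$X = 19328$ ($X = 0 + 19328 = 19328$)
$- X = \left(-1\right) 19328 = -19328$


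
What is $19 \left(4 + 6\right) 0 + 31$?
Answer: $31$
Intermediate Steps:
$19 \left(4 + 6\right) 0 + 31 = 19 \cdot 10 \cdot 0 + 31 = 19 \cdot 0 + 31 = 0 + 31 = 31$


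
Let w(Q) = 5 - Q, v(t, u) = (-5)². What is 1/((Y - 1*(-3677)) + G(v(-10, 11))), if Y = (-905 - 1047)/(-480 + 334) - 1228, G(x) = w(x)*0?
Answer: 73/179753 ≈ 0.00040611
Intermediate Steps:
v(t, u) = 25
G(x) = 0 (G(x) = (5 - x)*0 = 0)
Y = -88668/73 (Y = -1952/(-146) - 1228 = -1952*(-1/146) - 1228 = 976/73 - 1228 = -88668/73 ≈ -1214.6)
1/((Y - 1*(-3677)) + G(v(-10, 11))) = 1/((-88668/73 - 1*(-3677)) + 0) = 1/((-88668/73 + 3677) + 0) = 1/(179753/73 + 0) = 1/(179753/73) = 73/179753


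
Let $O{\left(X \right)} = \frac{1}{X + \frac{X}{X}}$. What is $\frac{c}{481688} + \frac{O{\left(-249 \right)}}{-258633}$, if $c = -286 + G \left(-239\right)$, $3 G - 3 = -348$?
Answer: $\frac{54517847047}{965498196906} \approx 0.056466$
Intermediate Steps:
$O{\left(X \right)} = \frac{1}{1 + X}$ ($O{\left(X \right)} = \frac{1}{X + 1} = \frac{1}{1 + X}$)
$G = -115$ ($G = 1 + \frac{1}{3} \left(-348\right) = 1 - 116 = -115$)
$c = 27199$ ($c = -286 - -27485 = -286 + 27485 = 27199$)
$\frac{c}{481688} + \frac{O{\left(-249 \right)}}{-258633} = \frac{27199}{481688} + \frac{1}{\left(1 - 249\right) \left(-258633\right)} = 27199 \cdot \frac{1}{481688} + \frac{1}{-248} \left(- \frac{1}{258633}\right) = \frac{27199}{481688} - - \frac{1}{64140984} = \frac{27199}{481688} + \frac{1}{64140984} = \frac{54517847047}{965498196906}$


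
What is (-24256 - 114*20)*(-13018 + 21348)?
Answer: -221044880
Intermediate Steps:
(-24256 - 114*20)*(-13018 + 21348) = (-24256 - 2280)*8330 = -26536*8330 = -221044880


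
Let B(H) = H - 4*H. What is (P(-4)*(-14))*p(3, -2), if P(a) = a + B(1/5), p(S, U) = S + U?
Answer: 322/5 ≈ 64.400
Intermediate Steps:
B(H) = -3*H
P(a) = -⅗ + a (P(a) = a - 3/5 = a - 3*⅕ = a - ⅗ = -⅗ + a)
(P(-4)*(-14))*p(3, -2) = ((-⅗ - 4)*(-14))*(3 - 2) = -23/5*(-14)*1 = (322/5)*1 = 322/5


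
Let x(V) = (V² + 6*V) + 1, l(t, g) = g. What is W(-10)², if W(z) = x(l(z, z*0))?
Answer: 1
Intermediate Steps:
x(V) = 1 + V² + 6*V
W(z) = 1 (W(z) = 1 + (z*0)² + 6*(z*0) = 1 + 0² + 6*0 = 1 + 0 + 0 = 1)
W(-10)² = 1² = 1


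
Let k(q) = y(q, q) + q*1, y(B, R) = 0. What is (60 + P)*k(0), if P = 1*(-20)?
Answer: 0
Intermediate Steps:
P = -20
k(q) = q (k(q) = 0 + q*1 = 0 + q = q)
(60 + P)*k(0) = (60 - 20)*0 = 40*0 = 0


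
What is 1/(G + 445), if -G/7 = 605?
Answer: -1/3790 ≈ -0.00026385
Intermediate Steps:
G = -4235 (G = -7*605 = -4235)
1/(G + 445) = 1/(-4235 + 445) = 1/(-3790) = -1/3790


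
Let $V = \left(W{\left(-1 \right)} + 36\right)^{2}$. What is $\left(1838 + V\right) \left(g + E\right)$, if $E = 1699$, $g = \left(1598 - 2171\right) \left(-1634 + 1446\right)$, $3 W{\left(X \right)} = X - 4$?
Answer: $\frac{2970943873}{9} \approx 3.301 \cdot 10^{8}$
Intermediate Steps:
$W{\left(X \right)} = - \frac{4}{3} + \frac{X}{3}$ ($W{\left(X \right)} = \frac{X - 4}{3} = \frac{-4 + X}{3} = - \frac{4}{3} + \frac{X}{3}$)
$V = \frac{10609}{9}$ ($V = \left(\left(- \frac{4}{3} + \frac{1}{3} \left(-1\right)\right) + 36\right)^{2} = \left(\left(- \frac{4}{3} - \frac{1}{3}\right) + 36\right)^{2} = \left(- \frac{5}{3} + 36\right)^{2} = \left(\frac{103}{3}\right)^{2} = \frac{10609}{9} \approx 1178.8$)
$g = 107724$ ($g = \left(-573\right) \left(-188\right) = 107724$)
$\left(1838 + V\right) \left(g + E\right) = \left(1838 + \frac{10609}{9}\right) \left(107724 + 1699\right) = \frac{27151}{9} \cdot 109423 = \frac{2970943873}{9}$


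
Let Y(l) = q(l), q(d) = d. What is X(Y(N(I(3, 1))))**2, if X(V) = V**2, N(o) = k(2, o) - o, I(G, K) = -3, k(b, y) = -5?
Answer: 16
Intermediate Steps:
N(o) = -5 - o
Y(l) = l
X(Y(N(I(3, 1))))**2 = ((-5 - 1*(-3))**2)**2 = ((-5 + 3)**2)**2 = ((-2)**2)**2 = 4**2 = 16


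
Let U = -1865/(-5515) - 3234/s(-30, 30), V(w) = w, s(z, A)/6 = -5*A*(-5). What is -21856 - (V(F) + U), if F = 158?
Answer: -18210766733/827250 ≈ -22014.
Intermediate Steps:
s(z, A) = 150*A (s(z, A) = 6*(-5*A*(-5)) = 6*(25*A) = 150*A)
U = -314767/827250 (U = -1865/(-5515) - 3234/(150*30) = -1865*(-1/5515) - 3234/4500 = 373/1103 - 3234*1/4500 = 373/1103 - 539/750 = -314767/827250 ≈ -0.38050)
-21856 - (V(F) + U) = -21856 - (158 - 314767/827250) = -21856 - 1*130390733/827250 = -21856 - 130390733/827250 = -18210766733/827250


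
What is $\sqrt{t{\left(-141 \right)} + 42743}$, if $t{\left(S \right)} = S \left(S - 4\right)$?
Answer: $2 \sqrt{15797} \approx 251.37$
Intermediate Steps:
$t{\left(S \right)} = S \left(-4 + S\right)$
$\sqrt{t{\left(-141 \right)} + 42743} = \sqrt{- 141 \left(-4 - 141\right) + 42743} = \sqrt{\left(-141\right) \left(-145\right) + 42743} = \sqrt{20445 + 42743} = \sqrt{63188} = 2 \sqrt{15797}$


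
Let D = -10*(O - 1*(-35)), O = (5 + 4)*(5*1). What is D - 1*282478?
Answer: -283278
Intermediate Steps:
O = 45 (O = 9*5 = 45)
D = -800 (D = -10*(45 - 1*(-35)) = -10*(45 + 35) = -10*80 = -800)
D - 1*282478 = -800 - 1*282478 = -800 - 282478 = -283278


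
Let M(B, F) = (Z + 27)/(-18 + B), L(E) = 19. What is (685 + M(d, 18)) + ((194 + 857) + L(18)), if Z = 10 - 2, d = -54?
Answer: 126325/72 ≈ 1754.5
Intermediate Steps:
Z = 8
M(B, F) = 35/(-18 + B) (M(B, F) = (8 + 27)/(-18 + B) = 35/(-18 + B))
(685 + M(d, 18)) + ((194 + 857) + L(18)) = (685 + 35/(-18 - 54)) + ((194 + 857) + 19) = (685 + 35/(-72)) + (1051 + 19) = (685 + 35*(-1/72)) + 1070 = (685 - 35/72) + 1070 = 49285/72 + 1070 = 126325/72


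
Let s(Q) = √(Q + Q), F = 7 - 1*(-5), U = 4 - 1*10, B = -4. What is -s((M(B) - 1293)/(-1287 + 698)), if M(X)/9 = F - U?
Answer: -√1332318/589 ≈ -1.9597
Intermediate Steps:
U = -6 (U = 4 - 10 = -6)
F = 12 (F = 7 + 5 = 12)
M(X) = 162 (M(X) = 9*(12 - 1*(-6)) = 9*(12 + 6) = 9*18 = 162)
s(Q) = √2*√Q (s(Q) = √(2*Q) = √2*√Q)
-s((M(B) - 1293)/(-1287 + 698)) = -√2*√((162 - 1293)/(-1287 + 698)) = -√2*√(-1131/(-589)) = -√2*√(-1131*(-1/589)) = -√2*√(1131/589) = -√2*√666159/589 = -√1332318/589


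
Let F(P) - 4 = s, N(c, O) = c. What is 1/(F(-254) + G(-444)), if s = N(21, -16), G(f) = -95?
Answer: -1/70 ≈ -0.014286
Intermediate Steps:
s = 21
F(P) = 25 (F(P) = 4 + 21 = 25)
1/(F(-254) + G(-444)) = 1/(25 - 95) = 1/(-70) = -1/70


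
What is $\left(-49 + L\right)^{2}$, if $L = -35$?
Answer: $7056$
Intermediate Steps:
$\left(-49 + L\right)^{2} = \left(-49 - 35\right)^{2} = \left(-84\right)^{2} = 7056$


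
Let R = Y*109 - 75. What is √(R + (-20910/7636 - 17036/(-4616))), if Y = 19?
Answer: 4*√151429744978823/1101493 ≈ 44.687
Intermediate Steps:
R = 1996 (R = 19*109 - 75 = 2071 - 75 = 1996)
√(R + (-20910/7636 - 17036/(-4616))) = √(1996 + (-20910/7636 - 17036/(-4616))) = √(1996 + (-20910*1/7636 - 17036*(-1/4616))) = √(1996 + (-10455/3818 + 4259/1154)) = √(1996 + 1048948/1101493) = √(2199628976/1101493) = 4*√151429744978823/1101493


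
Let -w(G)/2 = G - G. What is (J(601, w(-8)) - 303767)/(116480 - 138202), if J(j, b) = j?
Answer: 151583/10861 ≈ 13.957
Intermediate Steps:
w(G) = 0 (w(G) = -2*(G - G) = -2*0 = 0)
(J(601, w(-8)) - 303767)/(116480 - 138202) = (601 - 303767)/(116480 - 138202) = -303166/(-21722) = -303166*(-1/21722) = 151583/10861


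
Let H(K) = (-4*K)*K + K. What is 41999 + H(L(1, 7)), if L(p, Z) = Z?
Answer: 41810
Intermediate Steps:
H(K) = K - 4*K**2 (H(K) = -4*K**2 + K = K - 4*K**2)
41999 + H(L(1, 7)) = 41999 + 7*(1 - 4*7) = 41999 + 7*(1 - 28) = 41999 + 7*(-27) = 41999 - 189 = 41810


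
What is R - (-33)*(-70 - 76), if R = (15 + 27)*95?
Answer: -828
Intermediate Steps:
R = 3990 (R = 42*95 = 3990)
R - (-33)*(-70 - 76) = 3990 - (-33)*(-70 - 76) = 3990 - (-33)*(-146) = 3990 - 1*4818 = 3990 - 4818 = -828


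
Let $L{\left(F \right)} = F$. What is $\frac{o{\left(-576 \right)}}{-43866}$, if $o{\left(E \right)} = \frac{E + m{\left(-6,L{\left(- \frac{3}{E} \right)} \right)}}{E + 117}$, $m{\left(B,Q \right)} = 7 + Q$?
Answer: $- \frac{109247}{3865822848} \approx -2.826 \cdot 10^{-5}$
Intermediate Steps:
$o{\left(E \right)} = \frac{7 + E - \frac{3}{E}}{117 + E}$ ($o{\left(E \right)} = \frac{E + \left(7 - \frac{3}{E}\right)}{E + 117} = \frac{7 + E - \frac{3}{E}}{117 + E}$)
$\frac{o{\left(-576 \right)}}{-43866} = \frac{\frac{1}{-576} \frac{1}{117 - 576} \left(-3 + \left(-576\right)^{2} + 7 \left(-576\right)\right)}{-43866} = - \frac{-3 + 331776 - 4032}{576 \left(-459\right)} \left(- \frac{1}{43866}\right) = \left(- \frac{1}{576}\right) \left(- \frac{1}{459}\right) 327741 \left(- \frac{1}{43866}\right) = \frac{109247}{88128} \left(- \frac{1}{43866}\right) = - \frac{109247}{3865822848}$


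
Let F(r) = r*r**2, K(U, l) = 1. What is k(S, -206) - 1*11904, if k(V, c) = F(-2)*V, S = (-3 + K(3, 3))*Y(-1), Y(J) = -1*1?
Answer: -11920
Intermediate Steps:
Y(J) = -1
F(r) = r**3
S = 2 (S = (-3 + 1)*(-1) = -2*(-1) = 2)
k(V, c) = -8*V (k(V, c) = (-2)**3*V = -8*V)
k(S, -206) - 1*11904 = -8*2 - 1*11904 = -16 - 11904 = -11920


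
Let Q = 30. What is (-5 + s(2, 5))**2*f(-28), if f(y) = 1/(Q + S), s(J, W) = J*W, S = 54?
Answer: 25/84 ≈ 0.29762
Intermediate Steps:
f(y) = 1/84 (f(y) = 1/(30 + 54) = 1/84)
(-5 + s(2, 5))**2*f(-28) = (-5 + 2*5)**2*(1/84) = (-5 + 10)**2*(1/84) = 5**2*(1/84) = 25*(1/84) = 25/84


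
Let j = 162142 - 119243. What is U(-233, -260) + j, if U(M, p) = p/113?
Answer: 4847327/113 ≈ 42897.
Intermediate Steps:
U(M, p) = p/113 (U(M, p) = p*(1/113) = p/113)
j = 42899
U(-233, -260) + j = (1/113)*(-260) + 42899 = -260/113 + 42899 = 4847327/113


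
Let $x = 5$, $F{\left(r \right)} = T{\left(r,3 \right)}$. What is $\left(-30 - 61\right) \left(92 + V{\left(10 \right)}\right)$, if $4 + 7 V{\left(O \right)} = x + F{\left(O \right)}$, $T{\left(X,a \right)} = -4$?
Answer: $-8333$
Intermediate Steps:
$F{\left(r \right)} = -4$
$V{\left(O \right)} = - \frac{3}{7}$ ($V{\left(O \right)} = - \frac{4}{7} + \frac{5 - 4}{7} = - \frac{4}{7} + \frac{1}{7} \cdot 1 = - \frac{4}{7} + \frac{1}{7} = - \frac{3}{7}$)
$\left(-30 - 61\right) \left(92 + V{\left(10 \right)}\right) = \left(-30 - 61\right) \left(92 - \frac{3}{7}\right) = \left(-91\right) \frac{641}{7} = -8333$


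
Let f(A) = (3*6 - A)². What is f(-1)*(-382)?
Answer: -137902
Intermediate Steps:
f(A) = (18 - A)²
f(-1)*(-382) = (-18 - 1)²*(-382) = (-19)²*(-382) = 361*(-382) = -137902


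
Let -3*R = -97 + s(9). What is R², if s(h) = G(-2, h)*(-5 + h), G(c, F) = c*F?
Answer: 28561/9 ≈ 3173.4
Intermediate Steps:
G(c, F) = F*c
s(h) = -2*h*(-5 + h) (s(h) = (h*(-2))*(-5 + h) = (-2*h)*(-5 + h) = -2*h*(-5 + h))
R = 169/3 (R = -(-97 + 2*9*(5 - 1*9))/3 = -(-97 + 2*9*(5 - 9))/3 = -(-97 + 2*9*(-4))/3 = -(-97 - 72)/3 = -⅓*(-169) = 169/3 ≈ 56.333)
R² = (169/3)² = 28561/9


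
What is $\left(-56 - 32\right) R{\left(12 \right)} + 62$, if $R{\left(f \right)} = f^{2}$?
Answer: $-12610$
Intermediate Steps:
$\left(-56 - 32\right) R{\left(12 \right)} + 62 = \left(-56 - 32\right) 12^{2} + 62 = \left(-56 - 32\right) 144 + 62 = \left(-88\right) 144 + 62 = -12672 + 62 = -12610$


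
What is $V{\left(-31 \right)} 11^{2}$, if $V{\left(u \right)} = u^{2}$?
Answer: $116281$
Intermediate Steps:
$V{\left(-31 \right)} 11^{2} = \left(-31\right)^{2} \cdot 11^{2} = 961 \cdot 121 = 116281$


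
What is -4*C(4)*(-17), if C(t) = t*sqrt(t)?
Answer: 544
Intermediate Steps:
C(t) = t**(3/2)
-4*C(4)*(-17) = -4*4**(3/2)*(-17) = -4*8*(-17) = -32*(-17) = 544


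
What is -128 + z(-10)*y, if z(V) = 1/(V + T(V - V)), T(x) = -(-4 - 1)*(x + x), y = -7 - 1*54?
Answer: -1219/10 ≈ -121.90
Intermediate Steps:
y = -61 (y = -7 - 54 = -61)
T(x) = 10*x (T(x) = -(-5)*2*x = -(-10)*x = 10*x)
z(V) = 1/V (z(V) = 1/(V + 10*(V - V)) = 1/(V + 10*0) = 1/(V + 0) = 1/V)
-128 + z(-10)*y = -128 - 61/(-10) = -128 - ⅒*(-61) = -128 + 61/10 = -1219/10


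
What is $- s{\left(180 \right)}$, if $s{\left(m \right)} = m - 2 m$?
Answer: $180$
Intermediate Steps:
$s{\left(m \right)} = - m$
$- s{\left(180 \right)} = - \left(-1\right) 180 = \left(-1\right) \left(-180\right) = 180$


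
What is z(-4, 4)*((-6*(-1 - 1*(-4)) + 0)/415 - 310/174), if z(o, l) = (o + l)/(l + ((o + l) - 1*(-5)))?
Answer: 0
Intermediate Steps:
z(o, l) = (l + o)/(5 + o + 2*l) (z(o, l) = (l + o)/(l + ((l + o) + 5)) = (l + o)/(l + (5 + l + o)) = (l + o)/(5 + o + 2*l))
z(-4, 4)*((-6*(-1 - 1*(-4)) + 0)/415 - 310/174) = ((4 - 4)/(5 - 4 + 2*4))*((-6*(-1 - 1*(-4)) + 0)/415 - 310/174) = (0/(5 - 4 + 8))*((-6*(-1 + 4) + 0)*(1/415) - 310*1/174) = (0/9)*((-6*3 + 0)*(1/415) - 155/87) = ((1/9)*0)*((-18 + 0)*(1/415) - 155/87) = 0*(-18*1/415 - 155/87) = 0*(-18/415 - 155/87) = 0*(-65891/36105) = 0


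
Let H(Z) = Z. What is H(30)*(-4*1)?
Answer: -120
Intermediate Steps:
H(30)*(-4*1) = 30*(-4*1) = 30*(-4) = -120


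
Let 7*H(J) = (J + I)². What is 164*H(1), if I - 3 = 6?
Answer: 16400/7 ≈ 2342.9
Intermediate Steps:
I = 9 (I = 3 + 6 = 9)
H(J) = (9 + J)²/7 (H(J) = (J + 9)²/7 = (9 + J)²/7)
164*H(1) = 164*((9 + 1)²/7) = 164*((⅐)*10²) = 164*((⅐)*100) = 164*(100/7) = 16400/7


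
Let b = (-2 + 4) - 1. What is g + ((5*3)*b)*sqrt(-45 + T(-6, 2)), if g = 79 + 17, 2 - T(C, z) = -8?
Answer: 96 + 15*I*sqrt(35) ≈ 96.0 + 88.741*I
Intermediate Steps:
T(C, z) = 10 (T(C, z) = 2 - 1*(-8) = 2 + 8 = 10)
b = 1 (b = 2 - 1 = 1)
g = 96
g + ((5*3)*b)*sqrt(-45 + T(-6, 2)) = 96 + ((5*3)*1)*sqrt(-45 + 10) = 96 + (15*1)*sqrt(-35) = 96 + 15*(I*sqrt(35)) = 96 + 15*I*sqrt(35)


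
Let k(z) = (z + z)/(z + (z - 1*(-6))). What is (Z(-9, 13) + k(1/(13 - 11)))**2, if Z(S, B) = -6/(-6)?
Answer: 64/49 ≈ 1.3061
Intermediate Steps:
Z(S, B) = 1 (Z(S, B) = -6*(-1/6) = 1)
k(z) = 2*z/(6 + 2*z) (k(z) = (2*z)/(z + (z + 6)) = (2*z)/(z + (6 + z)) = (2*z)/(6 + 2*z) = 2*z/(6 + 2*z))
(Z(-9, 13) + k(1/(13 - 11)))**2 = (1 + 1/((13 - 11)*(3 + 1/(13 - 11))))**2 = (1 + 1/(2*(3 + 1/2)))**2 = (1 + 1/(2*(7/2)))**2 = (1 + (1/2)*(2/7))**2 = (1 + 1/7)**2 = (8/7)**2 = 64/49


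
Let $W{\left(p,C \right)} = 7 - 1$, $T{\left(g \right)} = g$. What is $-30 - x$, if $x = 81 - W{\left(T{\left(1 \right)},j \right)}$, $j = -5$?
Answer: $-105$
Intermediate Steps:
$W{\left(p,C \right)} = 6$ ($W{\left(p,C \right)} = 7 - 1 = 6$)
$x = 75$ ($x = 81 - 6 = 75$)
$-30 - x = -30 - 75 = -105$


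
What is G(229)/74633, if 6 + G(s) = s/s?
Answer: -5/74633 ≈ -6.6994e-5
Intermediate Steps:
G(s) = -5 (G(s) = -6 + s/s = -6 + 1 = -5)
G(229)/74633 = -5/74633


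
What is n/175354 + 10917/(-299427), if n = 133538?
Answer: 6345090518/8750953693 ≈ 0.72507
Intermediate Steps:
n/175354 + 10917/(-299427) = 133538/175354 + 10917/(-299427) = 133538*(1/175354) + 10917*(-1/299427) = 66769/87677 - 3639/99809 = 6345090518/8750953693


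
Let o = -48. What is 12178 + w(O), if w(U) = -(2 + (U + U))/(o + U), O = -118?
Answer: 1010657/83 ≈ 12177.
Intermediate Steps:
w(U) = -(2 + 2*U)/(-48 + U) (w(U) = -(2 + (U + U))/(-48 + U) = -(2 + 2*U)/(-48 + U))
12178 + w(O) = 12178 + 2*(-1 - 1*(-118))/(-48 - 118) = 12178 + 2*(-1 + 118)/(-166) = 12178 + 2*(-1/166)*117 = 12178 - 117/83 = 1010657/83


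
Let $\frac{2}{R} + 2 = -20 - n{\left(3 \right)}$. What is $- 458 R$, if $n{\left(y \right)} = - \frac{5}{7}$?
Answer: $\frac{6412}{149} \approx 43.034$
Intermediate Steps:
$n{\left(y \right)} = - \frac{5}{7}$ ($n{\left(y \right)} = \left(-5\right) \frac{1}{7} = - \frac{5}{7}$)
$R = - \frac{14}{149}$ ($R = \frac{2}{-2 - \frac{135}{7}} = \frac{2}{- \frac{149}{7}} = 2 \left(- \frac{7}{149}\right) = - \frac{14}{149} \approx -0.09396$)
$- 458 R = \left(-458\right) \left(- \frac{14}{149}\right) = \frac{6412}{149}$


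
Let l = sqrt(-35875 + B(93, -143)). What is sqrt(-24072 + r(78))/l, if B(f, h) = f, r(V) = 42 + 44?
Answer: sqrt(214566763)/17891 ≈ 0.81874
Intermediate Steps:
r(V) = 86
l = I*sqrt(35782) (l = sqrt(-35875 + 93) = sqrt(-35782) = I*sqrt(35782) ≈ 189.16*I)
sqrt(-24072 + r(78))/l = sqrt(-24072 + 86)/((I*sqrt(35782))) = sqrt(-23986)*(-I*sqrt(35782)/35782) = (I*sqrt(23986))*(-I*sqrt(35782)/35782) = sqrt(214566763)/17891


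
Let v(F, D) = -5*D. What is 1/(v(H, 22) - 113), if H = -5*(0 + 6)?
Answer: -1/223 ≈ -0.0044843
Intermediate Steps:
H = -30 (H = -5*6 = -30)
1/(v(H, 22) - 113) = 1/(-5*22 - 113) = 1/(-110 - 113) = 1/(-223) = -1/223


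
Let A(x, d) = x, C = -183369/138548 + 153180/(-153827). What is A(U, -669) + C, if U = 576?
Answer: 643501361847/1121706484 ≈ 573.68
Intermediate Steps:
C = -2601572937/1121706484 (C = -183369*1/138548 + 153180*(-1/153827) = -9651/7292 - 153180/153827 = -2601572937/1121706484 ≈ -2.3193)
A(U, -669) + C = 576 - 2601572937/1121706484 = 643501361847/1121706484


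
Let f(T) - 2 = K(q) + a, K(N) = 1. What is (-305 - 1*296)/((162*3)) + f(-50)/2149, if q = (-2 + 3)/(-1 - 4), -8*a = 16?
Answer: -1291063/1044414 ≈ -1.2362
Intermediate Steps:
a = -2 (a = -⅛*16 = -2)
q = -⅕ (q = 1/(-5) = 1*(-⅕) = -⅕ ≈ -0.20000)
f(T) = 1 (f(T) = 2 + (1 - 2) = 2 - 1 = 1)
(-305 - 1*296)/((162*3)) + f(-50)/2149 = (-305 - 1*296)/((162*3)) + 1/2149 = (-305 - 296)/486 + 1*(1/2149) = -601*1/486 + 1/2149 = -601/486 + 1/2149 = -1291063/1044414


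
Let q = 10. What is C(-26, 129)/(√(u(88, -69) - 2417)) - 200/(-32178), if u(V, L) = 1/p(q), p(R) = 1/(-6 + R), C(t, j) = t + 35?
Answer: 100/16089 - 9*I*√2413/2413 ≈ 0.0062154 - 0.18322*I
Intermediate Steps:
C(t, j) = 35 + t
u(V, L) = 4 (u(V, L) = 1/(1/(-6 + 10)) = 1/(1/4) = 1/(¼) = 4)
C(-26, 129)/(√(u(88, -69) - 2417)) - 200/(-32178) = (35 - 26)/(√(4 - 2417)) - 200/(-32178) = 9/(√(-2413)) - 200*(-1/32178) = 9/((I*√2413)) + 100/16089 = 9*(-I*√2413/2413) + 100/16089 = -9*I*√2413/2413 + 100/16089 = 100/16089 - 9*I*√2413/2413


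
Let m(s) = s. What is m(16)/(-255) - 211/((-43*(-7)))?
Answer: -58621/76755 ≈ -0.76374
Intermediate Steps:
m(16)/(-255) - 211/((-43*(-7))) = 16/(-255) - 211/((-43*(-7))) = 16*(-1/255) - 211/301 = -16/255 - 211*1/301 = -16/255 - 211/301 = -58621/76755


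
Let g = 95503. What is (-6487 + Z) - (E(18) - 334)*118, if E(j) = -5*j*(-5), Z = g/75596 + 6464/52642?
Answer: -40140696664565/1989762316 ≈ -20174.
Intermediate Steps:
Z = 2758060735/1989762316 (Z = 95503/75596 + 6464/52642 = 95503*(1/75596) + 6464*(1/52642) = 95503/75596 + 3232/26321 = 2758060735/1989762316 ≈ 1.3861)
E(j) = 25*j
(-6487 + Z) - (E(18) - 334)*118 = (-6487 + 2758060735/1989762316) - (25*18 - 334)*118 = -12904830083157/1989762316 - (450 - 334)*118 = -12904830083157/1989762316 - 116*118 = -12904830083157/1989762316 - 1*13688 = -12904830083157/1989762316 - 13688 = -40140696664565/1989762316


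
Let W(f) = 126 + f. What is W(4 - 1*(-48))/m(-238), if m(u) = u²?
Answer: 89/28322 ≈ 0.0031424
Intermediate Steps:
W(4 - 1*(-48))/m(-238) = (126 + (4 - 1*(-48)))/((-238)²) = (126 + (4 + 48))/56644 = (126 + 52)*(1/56644) = 178*(1/56644) = 89/28322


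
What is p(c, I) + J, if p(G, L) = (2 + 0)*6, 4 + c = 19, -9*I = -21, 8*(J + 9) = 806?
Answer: 415/4 ≈ 103.75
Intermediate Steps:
J = 367/4 (J = -9 + (1/8)*806 = -9 + 403/4 = 367/4 ≈ 91.750)
I = 7/3 (I = -1/9*(-21) = 7/3 ≈ 2.3333)
c = 15 (c = -4 + 19 = 15)
p(G, L) = 12 (p(G, L) = 2*6 = 12)
p(c, I) + J = 12 + 367/4 = 415/4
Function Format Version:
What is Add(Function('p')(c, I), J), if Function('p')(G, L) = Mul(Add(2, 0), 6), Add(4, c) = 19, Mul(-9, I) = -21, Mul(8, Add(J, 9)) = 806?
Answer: Rational(415, 4) ≈ 103.75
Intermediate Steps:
J = Rational(367, 4) (J = Add(-9, Mul(Rational(1, 8), 806)) = Add(-9, Rational(403, 4)) = Rational(367, 4) ≈ 91.750)
I = Rational(7, 3) (I = Mul(Rational(-1, 9), -21) = Rational(7, 3) ≈ 2.3333)
c = 15 (c = Add(-4, 19) = 15)
Function('p')(G, L) = 12 (Function('p')(G, L) = Mul(2, 6) = 12)
Add(Function('p')(c, I), J) = Add(12, Rational(367, 4)) = Rational(415, 4)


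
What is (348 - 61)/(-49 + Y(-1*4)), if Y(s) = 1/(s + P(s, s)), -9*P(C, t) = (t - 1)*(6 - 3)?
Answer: -2009/346 ≈ -5.8064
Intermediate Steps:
P(C, t) = 1/3 - t/3 (P(C, t) = -(t - 1)*(6 - 3)/9 = -(-1 + t)*3/9 = -(-3 + 3*t)/9 = 1/3 - t/3)
Y(s) = 1/(1/3 + 2*s/3) (Y(s) = 1/(s + (1/3 - s/3)) = 1/(1/3 + 2*s/3))
(348 - 61)/(-49 + Y(-1*4)) = (348 - 61)/(-49 + 3/(1 + 2*(-1*4))) = 287/(-49 + 3/(1 + 2*(-4))) = 287/(-49 + 3/(1 - 8)) = 287/(-49 + 3/(-7)) = 287/(-49 + 3*(-1/7)) = 287/(-49 - 3/7) = 287/(-346/7) = 287*(-7/346) = -2009/346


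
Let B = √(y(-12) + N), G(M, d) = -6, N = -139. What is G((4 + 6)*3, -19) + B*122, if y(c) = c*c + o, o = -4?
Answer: 116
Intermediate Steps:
y(c) = -4 + c² (y(c) = c*c - 4 = c² - 4 = -4 + c²)
B = 1 (B = √((-4 + (-12)²) - 139) = √((-4 + 144) - 139) = √(140 - 139) = √1 = 1)
G((4 + 6)*3, -19) + B*122 = -6 + 1*122 = -6 + 122 = 116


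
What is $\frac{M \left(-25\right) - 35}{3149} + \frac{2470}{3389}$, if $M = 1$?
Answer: $\frac{7574690}{10671961} \approx 0.70977$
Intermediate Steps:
$\frac{M \left(-25\right) - 35}{3149} + \frac{2470}{3389} = \frac{1 \left(-25\right) - 35}{3149} + \frac{2470}{3389} = \left(-25 - 35\right) \frac{1}{3149} + 2470 \cdot \frac{1}{3389} = \left(-60\right) \frac{1}{3149} + \frac{2470}{3389} = - \frac{60}{3149} + \frac{2470}{3389} = \frac{7574690}{10671961}$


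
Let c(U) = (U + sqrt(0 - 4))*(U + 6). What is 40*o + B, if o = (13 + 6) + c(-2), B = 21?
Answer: 461 + 320*I ≈ 461.0 + 320.0*I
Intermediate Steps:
c(U) = (6 + U)*(U + 2*I) (c(U) = (U + sqrt(-4))*(6 + U) = (U + 2*I)*(6 + U) = (6 + U)*(U + 2*I))
o = 11 + 8*I (o = (13 + 6) + ((-2)**2 + 12*I + 2*(-2)*(3 + I)) = 19 + (4 + 12*I + (-12 - 4*I)) = 19 + (-8 + 8*I) = 11 + 8*I ≈ 11.0 + 8.0*I)
40*o + B = 40*(11 + 8*I) + 21 = (440 + 320*I) + 21 = 461 + 320*I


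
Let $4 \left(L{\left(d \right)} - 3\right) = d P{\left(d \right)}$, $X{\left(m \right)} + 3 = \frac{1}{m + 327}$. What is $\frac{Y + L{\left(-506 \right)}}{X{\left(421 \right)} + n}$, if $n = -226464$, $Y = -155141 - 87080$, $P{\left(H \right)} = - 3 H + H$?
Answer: $\frac{276936528}{169397315} \approx 1.6348$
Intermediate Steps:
$X{\left(m \right)} = -3 + \frac{1}{327 + m}$ ($X{\left(m \right)} = -3 + \frac{1}{m + 327} = -3 + \frac{1}{327 + m}$)
$P{\left(H \right)} = - 2 H$
$Y = -242221$
$L{\left(d \right)} = 3 - \frac{d^{2}}{2}$ ($L{\left(d \right)} = 3 + \frac{d \left(- 2 d\right)}{4} = 3 + \frac{\left(-2\right) d^{2}}{4} = 3 - \frac{d^{2}}{2}$)
$\frac{Y + L{\left(-506 \right)}}{X{\left(421 \right)} + n} = \frac{-242221 + \left(3 - \frac{\left(-506\right)^{2}}{2}\right)}{\frac{-980 - 1263}{327 + 421} - 226464} = \frac{-242221 + \left(3 - 128018\right)}{\frac{-980 - 1263}{748} - 226464} = \frac{-242221 + \left(3 - 128018\right)}{\frac{1}{748} \left(-2243\right) - 226464} = \frac{-242221 - 128015}{- \frac{2243}{748} - 226464} = - \frac{370236}{- \frac{169397315}{748}} = \left(-370236\right) \left(- \frac{748}{169397315}\right) = \frac{276936528}{169397315}$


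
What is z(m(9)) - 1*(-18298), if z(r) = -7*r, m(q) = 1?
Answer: 18291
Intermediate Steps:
z(m(9)) - 1*(-18298) = -7*1 - 1*(-18298) = -7 + 18298 = 18291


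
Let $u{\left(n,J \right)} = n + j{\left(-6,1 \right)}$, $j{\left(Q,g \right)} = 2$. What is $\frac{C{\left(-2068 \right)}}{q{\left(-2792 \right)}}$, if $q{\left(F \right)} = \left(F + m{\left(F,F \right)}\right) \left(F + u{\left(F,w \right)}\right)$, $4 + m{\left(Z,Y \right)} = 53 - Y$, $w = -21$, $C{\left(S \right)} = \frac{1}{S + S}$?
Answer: $\frac{1}{1131270448} \approx 8.8396 \cdot 10^{-10}$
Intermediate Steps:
$C{\left(S \right)} = \frac{1}{2 S}$
$m{\left(Z,Y \right)} = 49 - Y$ ($m{\left(Z,Y \right)} = -4 - \left(-53 + Y\right) = 49 - Y$)
$u{\left(n,J \right)} = 2 + n$ ($u{\left(n,J \right)} = n + 2 = 2 + n$)
$q{\left(F \right)} = 98 + 98 F$ ($q{\left(F \right)} = \left(F - \left(-49 + F\right)\right) \left(F + \left(2 + F\right)\right) = 49 \left(2 + 2 F\right) = 98 + 98 F$)
$\frac{C{\left(-2068 \right)}}{q{\left(-2792 \right)}} = \frac{\frac{1}{2} \frac{1}{-2068}}{98 + 98 \left(-2792\right)} = \frac{\frac{1}{2} \left(- \frac{1}{2068}\right)}{98 - 273616} = - \frac{1}{4136 \left(-273518\right)} = \left(- \frac{1}{4136}\right) \left(- \frac{1}{273518}\right) = \frac{1}{1131270448}$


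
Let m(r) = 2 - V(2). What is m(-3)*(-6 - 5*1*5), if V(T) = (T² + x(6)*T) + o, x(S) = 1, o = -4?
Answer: 0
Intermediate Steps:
V(T) = -4 + T + T² (V(T) = (T² + 1*T) - 4 = (T² + T) - 4 = (T + T²) - 4 = -4 + T + T²)
m(r) = 0 (m(r) = 2 - (-4 + 2 + 2²) = 2 - (-4 + 2 + 4) = 2 - 1*2 = 2 - 2 = 0)
m(-3)*(-6 - 5*1*5) = 0*(-6 - 5*1*5) = 0*(-6 - 5*5) = 0*(-6 - 25) = 0*(-31) = 0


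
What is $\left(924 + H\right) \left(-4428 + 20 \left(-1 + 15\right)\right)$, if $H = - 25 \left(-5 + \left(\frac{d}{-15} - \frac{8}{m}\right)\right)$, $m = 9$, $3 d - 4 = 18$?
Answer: $- \frac{40447148}{9} \approx -4.4941 \cdot 10^{6}$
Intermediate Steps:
$d = \frac{22}{3}$ ($d = \frac{4}{3} + \frac{1}{3} \cdot 18 = \frac{4}{3} + 6 = \frac{22}{3} \approx 7.3333$)
$H = \frac{1435}{9}$ ($H = - 25 \left(-5 + \left(\frac{22}{3 \left(-15\right)} - \frac{8}{9}\right)\right) = - 25 \left(-5 + \left(\frac{22}{3} \left(- \frac{1}{15}\right) - \frac{8}{9}\right)\right) = - 25 \left(-5 - \frac{62}{45}\right) = \left(-25\right) \left(- \frac{287}{45}\right) = \frac{1435}{9} \approx 159.44$)
$\left(924 + H\right) \left(-4428 + 20 \left(-1 + 15\right)\right) = \left(924 + \frac{1435}{9}\right) \left(-4428 + 20 \left(-1 + 15\right)\right) = \frac{9751 \left(-4428 + 20 \cdot 14\right)}{9} = \frac{9751 \left(-4428 + 280\right)}{9} = \frac{9751}{9} \left(-4148\right) = - \frac{40447148}{9}$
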